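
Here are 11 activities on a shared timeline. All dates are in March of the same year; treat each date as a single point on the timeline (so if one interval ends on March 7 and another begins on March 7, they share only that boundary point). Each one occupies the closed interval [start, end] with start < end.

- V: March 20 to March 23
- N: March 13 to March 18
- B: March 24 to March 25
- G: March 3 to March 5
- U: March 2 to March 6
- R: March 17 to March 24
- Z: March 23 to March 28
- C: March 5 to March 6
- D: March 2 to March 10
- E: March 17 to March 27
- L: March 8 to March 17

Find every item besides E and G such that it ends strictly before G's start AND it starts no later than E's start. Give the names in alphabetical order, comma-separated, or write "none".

none

Conditions: its end is strictly before G's start (X.end < March 3) AND its start is no later than E's start (X.start <= March 17).
B: end March 25 < March 3? ✗; start March 24 <= March 17? ✗ → no.
C: end March 6 < March 3? ✗; start March 5 <= March 17? ✓ → no.
D: end March 10 < March 3? ✗; start March 2 <= March 17? ✓ → no.
L: end March 17 < March 3? ✗; start March 8 <= March 17? ✓ → no.
N: end March 18 < March 3? ✗; start March 13 <= March 17? ✓ → no.
R: end March 24 < March 3? ✗; start March 17 <= March 17? ✓ → no.
U: end March 6 < March 3? ✗; start March 2 <= March 17? ✓ → no.
V: end March 23 < March 3? ✗; start March 20 <= March 17? ✗ → no.
Z: end March 28 < March 3? ✗; start March 23 <= March 17? ✗ → no.
Result: none.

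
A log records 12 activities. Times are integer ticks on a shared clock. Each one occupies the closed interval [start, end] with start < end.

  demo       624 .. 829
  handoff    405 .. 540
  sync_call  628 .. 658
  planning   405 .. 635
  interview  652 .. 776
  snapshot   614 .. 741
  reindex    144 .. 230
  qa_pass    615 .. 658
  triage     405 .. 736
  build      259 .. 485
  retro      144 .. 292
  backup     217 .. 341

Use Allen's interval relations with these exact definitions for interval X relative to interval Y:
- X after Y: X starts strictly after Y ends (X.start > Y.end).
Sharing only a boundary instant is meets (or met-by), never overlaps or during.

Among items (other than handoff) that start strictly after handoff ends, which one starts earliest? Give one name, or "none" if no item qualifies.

Target handoff = [405, 540].
backup [217, 341] → before → excluded.
build [259, 485] → overlaps → excluded.
demo [624, 829] → after → candidate.
interview [652, 776] → after → candidate.
planning [405, 635] → started-by → excluded.
qa_pass [615, 658] → after → candidate.
reindex [144, 230] → before → excluded.
retro [144, 292] → before → excluded.
snapshot [614, 741] → after → candidate.
sync_call [628, 658] → after → candidate.
triage [405, 736] → started-by → excluded.
Among candidates, earliest start is 614 → snapshot.

snapshot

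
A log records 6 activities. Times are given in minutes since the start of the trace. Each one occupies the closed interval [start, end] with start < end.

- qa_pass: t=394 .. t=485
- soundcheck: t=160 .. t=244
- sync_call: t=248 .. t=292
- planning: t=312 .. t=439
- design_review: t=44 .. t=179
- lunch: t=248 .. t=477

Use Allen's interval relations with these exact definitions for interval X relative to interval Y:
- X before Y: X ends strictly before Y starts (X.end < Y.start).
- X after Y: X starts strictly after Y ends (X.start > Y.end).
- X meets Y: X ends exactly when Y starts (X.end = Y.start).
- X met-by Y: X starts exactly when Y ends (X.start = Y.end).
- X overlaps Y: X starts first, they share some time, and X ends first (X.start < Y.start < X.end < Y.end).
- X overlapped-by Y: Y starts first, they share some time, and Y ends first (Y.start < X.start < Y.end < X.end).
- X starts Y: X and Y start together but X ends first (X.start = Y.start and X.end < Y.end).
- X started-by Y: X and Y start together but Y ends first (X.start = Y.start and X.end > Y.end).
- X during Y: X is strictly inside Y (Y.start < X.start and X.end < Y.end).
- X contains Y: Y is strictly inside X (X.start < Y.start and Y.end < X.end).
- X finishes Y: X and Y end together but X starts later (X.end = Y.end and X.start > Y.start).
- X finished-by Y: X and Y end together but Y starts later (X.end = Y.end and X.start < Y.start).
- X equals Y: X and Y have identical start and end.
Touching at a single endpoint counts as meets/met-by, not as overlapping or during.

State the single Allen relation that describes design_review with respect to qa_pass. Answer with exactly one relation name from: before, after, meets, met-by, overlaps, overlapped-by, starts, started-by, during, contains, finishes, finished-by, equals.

design_review = [t=44, t=179]; qa_pass = [t=394, t=485].
Compare endpoints: design_review.start < qa_pass.start, design_review.start < qa_pass.end, design_review.end < qa_pass.start, design_review.end < qa_pass.end.
That pattern is 'before'.

before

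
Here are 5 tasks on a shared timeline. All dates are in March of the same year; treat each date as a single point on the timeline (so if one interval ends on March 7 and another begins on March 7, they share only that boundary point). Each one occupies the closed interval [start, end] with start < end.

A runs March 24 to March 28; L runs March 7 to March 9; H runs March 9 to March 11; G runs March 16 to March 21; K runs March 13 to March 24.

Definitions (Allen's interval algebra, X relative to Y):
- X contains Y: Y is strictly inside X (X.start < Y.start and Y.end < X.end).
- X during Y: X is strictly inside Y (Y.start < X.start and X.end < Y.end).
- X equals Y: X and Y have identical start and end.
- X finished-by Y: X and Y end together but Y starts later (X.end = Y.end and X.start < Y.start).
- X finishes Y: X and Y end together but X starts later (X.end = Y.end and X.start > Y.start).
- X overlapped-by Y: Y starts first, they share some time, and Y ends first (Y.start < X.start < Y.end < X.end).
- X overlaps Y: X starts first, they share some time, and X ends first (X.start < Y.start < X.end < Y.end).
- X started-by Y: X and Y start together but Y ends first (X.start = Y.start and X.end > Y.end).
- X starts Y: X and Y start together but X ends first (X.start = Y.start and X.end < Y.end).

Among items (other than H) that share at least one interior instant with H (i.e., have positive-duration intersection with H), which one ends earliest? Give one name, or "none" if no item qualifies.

Target H = [March 9, March 11].
A [March 24, March 28] → after → excluded.
G [March 16, March 21] → after → excluded.
K [March 13, March 24] → after → excluded.
L [March 7, March 9] → meets → excluded.
No candidates → none.

none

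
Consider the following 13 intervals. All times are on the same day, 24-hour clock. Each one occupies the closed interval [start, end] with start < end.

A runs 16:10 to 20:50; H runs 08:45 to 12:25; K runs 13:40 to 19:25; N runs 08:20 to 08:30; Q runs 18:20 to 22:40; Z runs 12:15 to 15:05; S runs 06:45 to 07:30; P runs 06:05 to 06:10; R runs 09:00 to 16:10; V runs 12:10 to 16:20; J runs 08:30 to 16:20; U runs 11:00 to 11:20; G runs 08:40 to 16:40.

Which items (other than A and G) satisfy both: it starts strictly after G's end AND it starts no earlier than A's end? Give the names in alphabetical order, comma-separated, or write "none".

none

Conditions: its start is strictly after G's end (X.start > 16:40) AND its start is no earlier than A's end (X.start >= 20:50).
H: start 08:45 > 16:40? ✗; start 08:45 >= 20:50? ✗ → no.
J: start 08:30 > 16:40? ✗; start 08:30 >= 20:50? ✗ → no.
K: start 13:40 > 16:40? ✗; start 13:40 >= 20:50? ✗ → no.
N: start 08:20 > 16:40? ✗; start 08:20 >= 20:50? ✗ → no.
P: start 06:05 > 16:40? ✗; start 06:05 >= 20:50? ✗ → no.
Q: start 18:20 > 16:40? ✓; start 18:20 >= 20:50? ✗ → no.
R: start 09:00 > 16:40? ✗; start 09:00 >= 20:50? ✗ → no.
S: start 06:45 > 16:40? ✗; start 06:45 >= 20:50? ✗ → no.
U: start 11:00 > 16:40? ✗; start 11:00 >= 20:50? ✗ → no.
V: start 12:10 > 16:40? ✗; start 12:10 >= 20:50? ✗ → no.
Z: start 12:15 > 16:40? ✗; start 12:15 >= 20:50? ✗ → no.
Result: none.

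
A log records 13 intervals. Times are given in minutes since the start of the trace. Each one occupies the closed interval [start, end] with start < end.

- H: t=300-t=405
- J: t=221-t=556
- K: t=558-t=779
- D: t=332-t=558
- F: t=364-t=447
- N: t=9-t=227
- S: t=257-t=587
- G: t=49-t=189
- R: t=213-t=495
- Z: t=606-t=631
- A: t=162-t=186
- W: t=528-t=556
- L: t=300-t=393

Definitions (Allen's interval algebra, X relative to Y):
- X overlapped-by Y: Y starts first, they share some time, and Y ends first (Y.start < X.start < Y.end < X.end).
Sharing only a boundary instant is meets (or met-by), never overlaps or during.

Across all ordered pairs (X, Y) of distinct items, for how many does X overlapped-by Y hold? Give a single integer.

Checking all 156 ordered pairs for relation 'overlapped-by'; matching pairs in alphabetical order:
(D, H): D overlapped-by H ✓
(D, J): D overlapped-by J ✓
(D, L): D overlapped-by L ✓
(D, R): D overlapped-by R ✓
(F, H): F overlapped-by H ✓
(F, L): F overlapped-by L ✓
(J, N): J overlapped-by N ✓
(J, R): J overlapped-by R ✓
(K, S): K overlapped-by S ✓
(R, N): R overlapped-by N ✓
(S, J): S overlapped-by J ✓
(S, R): S overlapped-by R ✓
Count: 12.

12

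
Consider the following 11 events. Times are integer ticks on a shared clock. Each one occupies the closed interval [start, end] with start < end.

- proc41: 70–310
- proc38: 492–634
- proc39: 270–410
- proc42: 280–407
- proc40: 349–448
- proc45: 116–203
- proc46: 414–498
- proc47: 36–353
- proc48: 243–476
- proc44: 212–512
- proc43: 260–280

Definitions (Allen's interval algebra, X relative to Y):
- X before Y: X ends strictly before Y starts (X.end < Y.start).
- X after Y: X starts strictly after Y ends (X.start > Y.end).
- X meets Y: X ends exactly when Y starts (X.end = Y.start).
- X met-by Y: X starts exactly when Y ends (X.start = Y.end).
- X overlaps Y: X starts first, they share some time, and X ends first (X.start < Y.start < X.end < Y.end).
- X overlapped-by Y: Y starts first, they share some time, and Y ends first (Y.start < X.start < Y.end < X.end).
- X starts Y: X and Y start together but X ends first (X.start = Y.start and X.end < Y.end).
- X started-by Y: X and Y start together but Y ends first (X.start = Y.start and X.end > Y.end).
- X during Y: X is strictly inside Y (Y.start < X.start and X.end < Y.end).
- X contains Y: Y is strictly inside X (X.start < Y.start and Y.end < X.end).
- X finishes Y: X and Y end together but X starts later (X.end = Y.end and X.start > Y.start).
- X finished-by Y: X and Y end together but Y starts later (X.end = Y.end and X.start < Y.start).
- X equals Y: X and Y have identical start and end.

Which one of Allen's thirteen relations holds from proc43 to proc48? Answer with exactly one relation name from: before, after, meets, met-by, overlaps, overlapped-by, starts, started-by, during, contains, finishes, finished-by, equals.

proc43 = [260, 280]; proc48 = [243, 476].
Compare endpoints: proc43.start > proc48.start, proc43.start < proc48.end, proc43.end > proc48.start, proc43.end < proc48.end.
That pattern is 'during'.

during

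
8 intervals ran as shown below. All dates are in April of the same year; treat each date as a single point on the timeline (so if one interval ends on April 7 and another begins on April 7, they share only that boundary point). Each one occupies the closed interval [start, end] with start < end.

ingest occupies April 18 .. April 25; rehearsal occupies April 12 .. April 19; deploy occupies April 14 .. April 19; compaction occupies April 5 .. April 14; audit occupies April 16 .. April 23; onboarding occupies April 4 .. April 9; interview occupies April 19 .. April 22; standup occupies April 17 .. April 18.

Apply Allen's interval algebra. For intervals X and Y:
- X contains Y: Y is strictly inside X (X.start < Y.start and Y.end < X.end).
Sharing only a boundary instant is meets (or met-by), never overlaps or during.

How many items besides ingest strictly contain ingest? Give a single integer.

Target ingest = [April 18, April 25].
audit [April 16, April 23] → overlaps → no.
compaction [April 5, April 14] → before → no.
deploy [April 14, April 19] → overlaps → no.
interview [April 19, April 22] → during → no.
onboarding [April 4, April 9] → before → no.
rehearsal [April 12, April 19] → overlaps → no.
standup [April 17, April 18] → meets → no.
Total: 0.

0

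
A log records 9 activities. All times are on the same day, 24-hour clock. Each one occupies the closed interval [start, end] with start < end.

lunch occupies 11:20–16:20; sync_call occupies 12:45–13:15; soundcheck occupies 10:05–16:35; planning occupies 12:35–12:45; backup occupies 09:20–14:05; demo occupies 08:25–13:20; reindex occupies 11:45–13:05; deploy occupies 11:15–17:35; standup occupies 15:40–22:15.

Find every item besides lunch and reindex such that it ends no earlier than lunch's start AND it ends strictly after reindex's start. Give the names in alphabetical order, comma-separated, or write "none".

backup, demo, deploy, planning, soundcheck, standup, sync_call

Conditions: its end is no earlier than lunch's start (X.end >= 11:20) AND its end is strictly after reindex's start (X.end > 11:45).
backup: end 14:05 >= 11:20? ✓; end 14:05 > 11:45? ✓ → yes.
demo: end 13:20 >= 11:20? ✓; end 13:20 > 11:45? ✓ → yes.
deploy: end 17:35 >= 11:20? ✓; end 17:35 > 11:45? ✓ → yes.
planning: end 12:45 >= 11:20? ✓; end 12:45 > 11:45? ✓ → yes.
soundcheck: end 16:35 >= 11:20? ✓; end 16:35 > 11:45? ✓ → yes.
standup: end 22:15 >= 11:20? ✓; end 22:15 > 11:45? ✓ → yes.
sync_call: end 13:15 >= 11:20? ✓; end 13:15 > 11:45? ✓ → yes.
Result: backup, demo, deploy, planning, soundcheck, standup, sync_call.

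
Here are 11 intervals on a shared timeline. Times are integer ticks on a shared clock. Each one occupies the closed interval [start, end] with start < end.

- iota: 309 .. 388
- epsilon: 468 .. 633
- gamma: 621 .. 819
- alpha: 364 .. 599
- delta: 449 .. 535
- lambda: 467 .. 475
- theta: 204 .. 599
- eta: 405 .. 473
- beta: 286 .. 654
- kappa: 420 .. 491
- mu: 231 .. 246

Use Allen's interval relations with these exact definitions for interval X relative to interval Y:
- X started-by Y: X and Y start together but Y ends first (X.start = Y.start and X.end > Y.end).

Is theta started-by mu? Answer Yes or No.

No

theta = [204, 599], mu = [231, 246].
Actual relation of theta to mu: contains.
Asked whether 'started-by' holds → No.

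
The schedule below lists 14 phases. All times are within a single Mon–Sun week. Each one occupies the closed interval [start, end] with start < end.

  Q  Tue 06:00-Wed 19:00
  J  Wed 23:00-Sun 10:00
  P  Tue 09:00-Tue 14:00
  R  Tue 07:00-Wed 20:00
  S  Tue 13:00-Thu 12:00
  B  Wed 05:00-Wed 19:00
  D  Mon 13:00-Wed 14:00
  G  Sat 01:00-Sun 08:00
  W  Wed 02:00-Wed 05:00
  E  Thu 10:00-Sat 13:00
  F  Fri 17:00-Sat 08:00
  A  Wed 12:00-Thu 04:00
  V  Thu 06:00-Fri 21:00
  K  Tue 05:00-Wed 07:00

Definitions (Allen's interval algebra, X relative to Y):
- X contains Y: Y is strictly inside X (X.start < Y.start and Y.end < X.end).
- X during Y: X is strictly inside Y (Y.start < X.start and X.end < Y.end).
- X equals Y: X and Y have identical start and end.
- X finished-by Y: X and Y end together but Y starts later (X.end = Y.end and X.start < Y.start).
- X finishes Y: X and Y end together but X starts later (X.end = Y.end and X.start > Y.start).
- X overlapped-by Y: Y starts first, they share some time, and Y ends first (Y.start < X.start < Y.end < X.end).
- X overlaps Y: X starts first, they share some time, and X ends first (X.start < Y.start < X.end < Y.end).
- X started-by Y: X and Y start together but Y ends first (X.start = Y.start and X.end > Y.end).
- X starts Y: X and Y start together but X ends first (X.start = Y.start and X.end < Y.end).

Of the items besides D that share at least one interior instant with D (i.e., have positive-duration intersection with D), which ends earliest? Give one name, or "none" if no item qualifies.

P

Target D = [Mon 13:00, Wed 14:00].
A [Wed 12:00, Thu 04:00] → overlapped-by → candidate.
B [Wed 05:00, Wed 19:00] → overlapped-by → candidate.
E [Thu 10:00, Sat 13:00] → after → excluded.
F [Fri 17:00, Sat 08:00] → after → excluded.
G [Sat 01:00, Sun 08:00] → after → excluded.
J [Wed 23:00, Sun 10:00] → after → excluded.
K [Tue 05:00, Wed 07:00] → during → candidate.
P [Tue 09:00, Tue 14:00] → during → candidate.
Q [Tue 06:00, Wed 19:00] → overlapped-by → candidate.
R [Tue 07:00, Wed 20:00] → overlapped-by → candidate.
S [Tue 13:00, Thu 12:00] → overlapped-by → candidate.
V [Thu 06:00, Fri 21:00] → after → excluded.
W [Wed 02:00, Wed 05:00] → during → candidate.
Among candidates, earliest end is Tue 14:00 → P.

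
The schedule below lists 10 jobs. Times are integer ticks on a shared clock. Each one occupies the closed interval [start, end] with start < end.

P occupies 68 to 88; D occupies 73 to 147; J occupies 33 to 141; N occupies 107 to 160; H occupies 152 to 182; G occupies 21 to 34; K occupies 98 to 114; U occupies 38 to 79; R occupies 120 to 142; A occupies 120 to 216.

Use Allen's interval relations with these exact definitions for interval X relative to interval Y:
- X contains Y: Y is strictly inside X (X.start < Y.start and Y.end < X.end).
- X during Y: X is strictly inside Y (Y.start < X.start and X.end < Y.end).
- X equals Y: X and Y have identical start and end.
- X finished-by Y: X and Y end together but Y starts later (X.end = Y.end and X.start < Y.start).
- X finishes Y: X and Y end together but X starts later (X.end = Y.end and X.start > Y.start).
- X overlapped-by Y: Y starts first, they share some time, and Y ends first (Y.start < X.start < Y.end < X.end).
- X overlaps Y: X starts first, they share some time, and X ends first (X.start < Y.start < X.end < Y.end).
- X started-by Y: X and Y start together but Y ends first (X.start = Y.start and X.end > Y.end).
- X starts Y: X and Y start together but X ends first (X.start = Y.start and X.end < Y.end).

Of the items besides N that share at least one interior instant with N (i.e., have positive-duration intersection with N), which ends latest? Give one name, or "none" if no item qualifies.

Target N = [107, 160].
A [120, 216] → overlapped-by → candidate.
D [73, 147] → overlaps → candidate.
G [21, 34] → before → excluded.
H [152, 182] → overlapped-by → candidate.
J [33, 141] → overlaps → candidate.
K [98, 114] → overlaps → candidate.
P [68, 88] → before → excluded.
R [120, 142] → during → candidate.
U [38, 79] → before → excluded.
Among candidates, latest end is 216 → A.

A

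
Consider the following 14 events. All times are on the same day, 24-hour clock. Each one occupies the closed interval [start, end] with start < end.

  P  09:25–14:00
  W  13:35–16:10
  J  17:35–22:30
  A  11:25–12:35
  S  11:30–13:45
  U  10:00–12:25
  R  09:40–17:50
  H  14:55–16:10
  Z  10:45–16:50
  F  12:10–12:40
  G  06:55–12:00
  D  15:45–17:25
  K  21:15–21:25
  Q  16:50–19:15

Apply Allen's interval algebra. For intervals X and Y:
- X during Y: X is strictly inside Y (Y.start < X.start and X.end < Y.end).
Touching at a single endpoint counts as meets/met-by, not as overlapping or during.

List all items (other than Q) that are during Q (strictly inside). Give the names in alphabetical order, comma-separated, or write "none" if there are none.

none

Target Q = [16:50, 19:15].
A [11:25, 12:35] → before → no.
D [15:45, 17:25] → overlaps → no.
F [12:10, 12:40] → before → no.
G [06:55, 12:00] → before → no.
H [14:55, 16:10] → before → no.
J [17:35, 22:30] → overlapped-by → no.
K [21:15, 21:25] → after → no.
P [09:25, 14:00] → before → no.
R [09:40, 17:50] → overlaps → no.
S [11:30, 13:45] → before → no.
U [10:00, 12:25] → before → no.
W [13:35, 16:10] → before → no.
Z [10:45, 16:50] → meets → no.
Result: none.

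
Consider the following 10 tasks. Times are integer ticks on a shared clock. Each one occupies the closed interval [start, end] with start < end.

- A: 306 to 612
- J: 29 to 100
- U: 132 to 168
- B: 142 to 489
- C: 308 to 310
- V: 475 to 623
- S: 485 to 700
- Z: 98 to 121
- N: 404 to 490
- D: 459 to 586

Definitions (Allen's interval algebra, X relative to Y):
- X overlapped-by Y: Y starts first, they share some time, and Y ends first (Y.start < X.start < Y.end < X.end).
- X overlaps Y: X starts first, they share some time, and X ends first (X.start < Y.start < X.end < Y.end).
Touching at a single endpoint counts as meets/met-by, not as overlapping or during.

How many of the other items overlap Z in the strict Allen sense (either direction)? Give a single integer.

Target Z = [98, 121].
A [306, 612] → after → no.
B [142, 489] → after → no.
C [308, 310] → after → no.
D [459, 586] → after → no.
J [29, 100] → overlaps → counts.
N [404, 490] → after → no.
S [485, 700] → after → no.
U [132, 168] → after → no.
V [475, 623] → after → no.
Total: 1.

1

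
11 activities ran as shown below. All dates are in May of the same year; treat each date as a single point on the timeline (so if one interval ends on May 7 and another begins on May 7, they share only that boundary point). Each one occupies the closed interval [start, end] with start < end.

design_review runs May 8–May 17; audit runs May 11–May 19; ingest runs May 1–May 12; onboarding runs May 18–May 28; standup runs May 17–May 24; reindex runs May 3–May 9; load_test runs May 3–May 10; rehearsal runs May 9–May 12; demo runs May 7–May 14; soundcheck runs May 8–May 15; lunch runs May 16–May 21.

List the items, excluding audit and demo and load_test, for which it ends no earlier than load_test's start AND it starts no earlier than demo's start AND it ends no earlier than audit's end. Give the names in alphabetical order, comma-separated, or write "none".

Conditions: its end is no earlier than load_test's start (X.end >= May 3) AND its start is no earlier than demo's start (X.start >= May 7) AND its end is no earlier than audit's end (X.end >= May 19).
design_review: end May 17 >= May 3? ✓; start May 8 >= May 7? ✓; end May 17 >= May 19? ✗ → no.
ingest: end May 12 >= May 3? ✓; start May 1 >= May 7? ✗; end May 12 >= May 19? ✗ → no.
lunch: end May 21 >= May 3? ✓; start May 16 >= May 7? ✓; end May 21 >= May 19? ✓ → yes.
onboarding: end May 28 >= May 3? ✓; start May 18 >= May 7? ✓; end May 28 >= May 19? ✓ → yes.
rehearsal: end May 12 >= May 3? ✓; start May 9 >= May 7? ✓; end May 12 >= May 19? ✗ → no.
reindex: end May 9 >= May 3? ✓; start May 3 >= May 7? ✗; end May 9 >= May 19? ✗ → no.
soundcheck: end May 15 >= May 3? ✓; start May 8 >= May 7? ✓; end May 15 >= May 19? ✗ → no.
standup: end May 24 >= May 3? ✓; start May 17 >= May 7? ✓; end May 24 >= May 19? ✓ → yes.
Result: lunch, onboarding, standup.

lunch, onboarding, standup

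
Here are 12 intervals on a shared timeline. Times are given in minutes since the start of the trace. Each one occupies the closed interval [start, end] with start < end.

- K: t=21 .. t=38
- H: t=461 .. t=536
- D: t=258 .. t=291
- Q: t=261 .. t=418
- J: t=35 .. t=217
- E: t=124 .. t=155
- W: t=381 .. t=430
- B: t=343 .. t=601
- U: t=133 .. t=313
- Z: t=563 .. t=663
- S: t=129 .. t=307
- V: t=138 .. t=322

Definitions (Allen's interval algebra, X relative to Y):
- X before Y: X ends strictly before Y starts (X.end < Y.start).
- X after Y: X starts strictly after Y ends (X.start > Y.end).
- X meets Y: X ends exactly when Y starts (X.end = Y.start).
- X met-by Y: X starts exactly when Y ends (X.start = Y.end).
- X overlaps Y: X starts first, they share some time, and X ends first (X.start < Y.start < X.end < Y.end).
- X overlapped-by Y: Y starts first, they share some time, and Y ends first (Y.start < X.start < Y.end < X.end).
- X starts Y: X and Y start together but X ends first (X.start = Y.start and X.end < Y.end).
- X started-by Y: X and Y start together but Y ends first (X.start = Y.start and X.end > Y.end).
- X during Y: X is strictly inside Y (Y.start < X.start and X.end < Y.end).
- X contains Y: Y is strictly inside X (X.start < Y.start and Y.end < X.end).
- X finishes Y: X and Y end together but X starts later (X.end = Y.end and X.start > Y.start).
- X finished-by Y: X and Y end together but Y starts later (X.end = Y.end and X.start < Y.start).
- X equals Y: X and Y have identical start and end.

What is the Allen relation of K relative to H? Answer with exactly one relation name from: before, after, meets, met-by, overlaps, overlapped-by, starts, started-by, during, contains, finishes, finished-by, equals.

before

K = [t=21, t=38]; H = [t=461, t=536].
Compare endpoints: K.start < H.start, K.start < H.end, K.end < H.start, K.end < H.end.
That pattern is 'before'.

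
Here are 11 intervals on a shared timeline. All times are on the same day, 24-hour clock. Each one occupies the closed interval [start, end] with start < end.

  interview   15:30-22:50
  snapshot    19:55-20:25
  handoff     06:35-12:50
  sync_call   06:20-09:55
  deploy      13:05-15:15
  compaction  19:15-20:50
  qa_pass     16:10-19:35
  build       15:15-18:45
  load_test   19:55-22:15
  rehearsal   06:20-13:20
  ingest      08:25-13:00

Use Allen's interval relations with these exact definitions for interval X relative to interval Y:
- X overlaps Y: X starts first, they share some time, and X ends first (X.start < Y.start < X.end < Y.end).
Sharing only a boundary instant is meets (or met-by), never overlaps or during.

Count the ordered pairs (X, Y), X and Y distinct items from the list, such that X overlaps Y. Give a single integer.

Checking all 110 ordered pairs for relation 'overlaps'; matching pairs in alphabetical order:
(build, interview): build overlaps interview ✓
(build, qa_pass): build overlaps qa_pass ✓
(compaction, load_test): compaction overlaps load_test ✓
(handoff, ingest): handoff overlaps ingest ✓
(qa_pass, compaction): qa_pass overlaps compaction ✓
(rehearsal, deploy): rehearsal overlaps deploy ✓
(sync_call, handoff): sync_call overlaps handoff ✓
(sync_call, ingest): sync_call overlaps ingest ✓
Count: 8.

8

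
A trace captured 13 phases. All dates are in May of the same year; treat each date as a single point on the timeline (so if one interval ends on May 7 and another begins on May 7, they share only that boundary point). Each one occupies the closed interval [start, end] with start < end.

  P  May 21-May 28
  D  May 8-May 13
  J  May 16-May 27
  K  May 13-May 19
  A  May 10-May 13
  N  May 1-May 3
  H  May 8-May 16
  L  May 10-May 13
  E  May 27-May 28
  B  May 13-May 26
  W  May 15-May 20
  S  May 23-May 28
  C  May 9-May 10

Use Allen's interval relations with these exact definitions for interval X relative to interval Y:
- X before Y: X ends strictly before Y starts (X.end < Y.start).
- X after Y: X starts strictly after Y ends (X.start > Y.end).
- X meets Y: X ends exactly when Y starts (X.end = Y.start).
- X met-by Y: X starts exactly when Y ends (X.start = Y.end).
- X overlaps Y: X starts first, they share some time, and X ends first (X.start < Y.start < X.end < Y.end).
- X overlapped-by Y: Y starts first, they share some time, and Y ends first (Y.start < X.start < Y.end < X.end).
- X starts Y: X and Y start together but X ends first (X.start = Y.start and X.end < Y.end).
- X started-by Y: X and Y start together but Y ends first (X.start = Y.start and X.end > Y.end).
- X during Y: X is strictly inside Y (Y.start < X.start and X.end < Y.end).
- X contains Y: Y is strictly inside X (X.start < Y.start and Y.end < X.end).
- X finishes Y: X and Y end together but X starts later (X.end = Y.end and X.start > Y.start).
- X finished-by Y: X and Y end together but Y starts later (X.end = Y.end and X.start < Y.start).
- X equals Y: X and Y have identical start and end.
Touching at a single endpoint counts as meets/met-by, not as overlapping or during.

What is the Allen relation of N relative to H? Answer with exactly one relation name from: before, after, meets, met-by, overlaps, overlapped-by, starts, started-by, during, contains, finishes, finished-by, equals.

N = [May 1, May 3]; H = [May 8, May 16].
Compare endpoints: N.start < H.start, N.start < H.end, N.end < H.start, N.end < H.end.
That pattern is 'before'.

before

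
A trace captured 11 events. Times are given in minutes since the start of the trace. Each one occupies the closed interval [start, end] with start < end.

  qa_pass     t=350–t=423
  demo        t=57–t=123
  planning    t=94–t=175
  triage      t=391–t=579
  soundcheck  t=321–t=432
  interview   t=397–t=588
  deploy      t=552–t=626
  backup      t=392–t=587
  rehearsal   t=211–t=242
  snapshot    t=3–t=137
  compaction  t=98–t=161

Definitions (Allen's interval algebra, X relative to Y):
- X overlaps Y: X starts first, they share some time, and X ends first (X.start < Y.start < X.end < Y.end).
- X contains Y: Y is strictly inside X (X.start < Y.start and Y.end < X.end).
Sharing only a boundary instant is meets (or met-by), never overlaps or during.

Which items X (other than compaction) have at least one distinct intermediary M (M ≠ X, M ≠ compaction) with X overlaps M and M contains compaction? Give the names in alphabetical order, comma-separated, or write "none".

Target compaction = [t=98, t=161].
Intermediaries M with M contains compaction: planning.
Via planning — items with X overlaps planning: demo, snapshot.
Union: demo, snapshot.

demo, snapshot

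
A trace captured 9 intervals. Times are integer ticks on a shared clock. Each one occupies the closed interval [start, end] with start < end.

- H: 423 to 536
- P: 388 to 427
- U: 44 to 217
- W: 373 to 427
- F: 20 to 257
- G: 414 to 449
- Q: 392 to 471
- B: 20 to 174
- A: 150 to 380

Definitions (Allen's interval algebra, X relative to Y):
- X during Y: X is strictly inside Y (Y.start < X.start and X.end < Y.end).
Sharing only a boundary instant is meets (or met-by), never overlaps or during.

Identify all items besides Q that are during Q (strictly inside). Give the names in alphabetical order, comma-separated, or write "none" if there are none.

G

Target Q = [392, 471].
A [150, 380] → before → no.
B [20, 174] → before → no.
F [20, 257] → before → no.
G [414, 449] → during → yes.
H [423, 536] → overlapped-by → no.
P [388, 427] → overlaps → no.
U [44, 217] → before → no.
W [373, 427] → overlaps → no.
Result: G.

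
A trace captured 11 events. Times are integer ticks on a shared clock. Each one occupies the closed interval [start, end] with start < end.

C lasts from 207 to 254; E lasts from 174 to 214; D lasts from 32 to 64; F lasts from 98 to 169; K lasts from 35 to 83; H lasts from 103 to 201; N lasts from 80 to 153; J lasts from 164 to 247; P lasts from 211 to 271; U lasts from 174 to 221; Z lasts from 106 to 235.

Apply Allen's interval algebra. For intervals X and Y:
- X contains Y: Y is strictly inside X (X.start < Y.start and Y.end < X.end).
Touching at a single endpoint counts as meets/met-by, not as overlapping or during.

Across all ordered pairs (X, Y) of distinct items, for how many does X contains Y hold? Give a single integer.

4

Checking all 110 ordered pairs for relation 'contains'; matching pairs in alphabetical order:
(J, E): J contains E ✓
(J, U): J contains U ✓
(Z, E): Z contains E ✓
(Z, U): Z contains U ✓
Count: 4.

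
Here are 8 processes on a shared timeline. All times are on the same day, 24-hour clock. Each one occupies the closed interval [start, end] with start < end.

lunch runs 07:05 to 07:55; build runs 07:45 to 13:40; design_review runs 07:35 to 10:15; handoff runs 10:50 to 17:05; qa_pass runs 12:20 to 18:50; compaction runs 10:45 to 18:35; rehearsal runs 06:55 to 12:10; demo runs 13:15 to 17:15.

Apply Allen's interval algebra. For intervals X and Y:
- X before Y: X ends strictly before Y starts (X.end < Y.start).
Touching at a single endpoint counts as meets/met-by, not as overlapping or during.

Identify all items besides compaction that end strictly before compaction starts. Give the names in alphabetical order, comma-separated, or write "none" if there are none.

design_review, lunch

Target compaction = [10:45, 18:35].
build [07:45, 13:40] → overlaps → no.
demo [13:15, 17:15] → during → no.
design_review [07:35, 10:15] → before → yes.
handoff [10:50, 17:05] → during → no.
lunch [07:05, 07:55] → before → yes.
qa_pass [12:20, 18:50] → overlapped-by → no.
rehearsal [06:55, 12:10] → overlaps → no.
Result: design_review, lunch.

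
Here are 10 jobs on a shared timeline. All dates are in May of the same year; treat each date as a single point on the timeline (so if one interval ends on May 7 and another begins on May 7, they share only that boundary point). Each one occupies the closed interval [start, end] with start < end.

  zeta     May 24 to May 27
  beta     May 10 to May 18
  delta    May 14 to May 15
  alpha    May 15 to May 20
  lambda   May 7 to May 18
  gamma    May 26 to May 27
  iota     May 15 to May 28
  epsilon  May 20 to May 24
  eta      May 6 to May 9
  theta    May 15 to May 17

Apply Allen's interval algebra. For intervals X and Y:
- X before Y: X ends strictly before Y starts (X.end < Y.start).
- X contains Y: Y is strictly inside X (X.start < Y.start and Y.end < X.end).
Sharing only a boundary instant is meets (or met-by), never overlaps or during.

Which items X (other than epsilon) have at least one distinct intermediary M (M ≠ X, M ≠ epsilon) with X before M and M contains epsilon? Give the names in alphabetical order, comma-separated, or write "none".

Target epsilon = [May 20, May 24].
Intermediaries M with M contains epsilon: iota.
Via iota — items with X before iota: eta.
Union: eta.

eta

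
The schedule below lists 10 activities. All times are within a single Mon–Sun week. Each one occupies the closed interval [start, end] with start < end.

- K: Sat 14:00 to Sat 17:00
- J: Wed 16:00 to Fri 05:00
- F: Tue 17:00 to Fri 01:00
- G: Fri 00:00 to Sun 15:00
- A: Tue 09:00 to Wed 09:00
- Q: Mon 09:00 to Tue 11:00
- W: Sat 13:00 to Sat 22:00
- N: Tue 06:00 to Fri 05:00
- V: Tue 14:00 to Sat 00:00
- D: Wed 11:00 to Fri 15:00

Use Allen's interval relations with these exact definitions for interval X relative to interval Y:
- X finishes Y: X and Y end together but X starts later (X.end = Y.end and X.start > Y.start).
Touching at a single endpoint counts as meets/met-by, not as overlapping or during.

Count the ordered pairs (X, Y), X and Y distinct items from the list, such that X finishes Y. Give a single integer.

1

Checking all 90 ordered pairs for relation 'finishes'; matching pairs in alphabetical order:
(J, N): J finishes N ✓
Count: 1.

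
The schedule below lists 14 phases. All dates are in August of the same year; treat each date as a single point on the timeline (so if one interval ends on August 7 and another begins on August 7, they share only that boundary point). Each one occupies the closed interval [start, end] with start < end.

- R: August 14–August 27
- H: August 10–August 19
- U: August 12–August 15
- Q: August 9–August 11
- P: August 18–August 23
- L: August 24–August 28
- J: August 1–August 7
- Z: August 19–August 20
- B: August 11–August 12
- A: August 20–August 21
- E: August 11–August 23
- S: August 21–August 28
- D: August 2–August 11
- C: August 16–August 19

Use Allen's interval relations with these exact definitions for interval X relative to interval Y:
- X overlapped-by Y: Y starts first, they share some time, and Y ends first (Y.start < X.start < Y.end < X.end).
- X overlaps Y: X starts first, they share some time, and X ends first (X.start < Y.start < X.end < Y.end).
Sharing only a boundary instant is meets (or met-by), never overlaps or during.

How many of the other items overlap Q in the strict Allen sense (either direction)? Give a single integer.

Target Q = [August 9, August 11].
A [August 20, August 21] → after → no.
B [August 11, August 12] → met-by → no.
C [August 16, August 19] → after → no.
D [August 2, August 11] → finished-by → no.
E [August 11, August 23] → met-by → no.
H [August 10, August 19] → overlapped-by → counts.
J [August 1, August 7] → before → no.
L [August 24, August 28] → after → no.
P [August 18, August 23] → after → no.
R [August 14, August 27] → after → no.
S [August 21, August 28] → after → no.
U [August 12, August 15] → after → no.
Z [August 19, August 20] → after → no.
Total: 1.

1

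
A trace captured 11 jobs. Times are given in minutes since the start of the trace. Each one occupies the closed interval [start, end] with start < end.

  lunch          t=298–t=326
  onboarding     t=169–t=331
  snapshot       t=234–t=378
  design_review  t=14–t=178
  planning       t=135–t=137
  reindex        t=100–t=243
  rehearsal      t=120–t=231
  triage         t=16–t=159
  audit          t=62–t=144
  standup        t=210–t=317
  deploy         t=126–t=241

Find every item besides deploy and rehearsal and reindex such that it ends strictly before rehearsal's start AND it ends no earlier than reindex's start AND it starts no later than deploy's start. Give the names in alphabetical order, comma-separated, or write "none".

none

Conditions: its end is strictly before rehearsal's start (X.end < t=120) AND its end is no earlier than reindex's start (X.end >= t=100) AND its start is no later than deploy's start (X.start <= t=126).
audit: end t=144 < t=120? ✗; end t=144 >= t=100? ✓; start t=62 <= t=126? ✓ → no.
design_review: end t=178 < t=120? ✗; end t=178 >= t=100? ✓; start t=14 <= t=126? ✓ → no.
lunch: end t=326 < t=120? ✗; end t=326 >= t=100? ✓; start t=298 <= t=126? ✗ → no.
onboarding: end t=331 < t=120? ✗; end t=331 >= t=100? ✓; start t=169 <= t=126? ✗ → no.
planning: end t=137 < t=120? ✗; end t=137 >= t=100? ✓; start t=135 <= t=126? ✗ → no.
snapshot: end t=378 < t=120? ✗; end t=378 >= t=100? ✓; start t=234 <= t=126? ✗ → no.
standup: end t=317 < t=120? ✗; end t=317 >= t=100? ✓; start t=210 <= t=126? ✗ → no.
triage: end t=159 < t=120? ✗; end t=159 >= t=100? ✓; start t=16 <= t=126? ✓ → no.
Result: none.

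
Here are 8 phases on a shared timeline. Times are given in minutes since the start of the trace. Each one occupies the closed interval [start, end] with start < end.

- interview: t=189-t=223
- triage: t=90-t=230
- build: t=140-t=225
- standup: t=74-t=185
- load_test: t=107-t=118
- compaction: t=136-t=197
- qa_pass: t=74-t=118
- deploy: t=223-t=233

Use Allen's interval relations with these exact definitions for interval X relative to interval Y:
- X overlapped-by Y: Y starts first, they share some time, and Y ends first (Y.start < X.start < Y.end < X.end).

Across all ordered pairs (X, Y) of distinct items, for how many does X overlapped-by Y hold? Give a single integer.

Checking all 56 ordered pairs for relation 'overlapped-by'; matching pairs in alphabetical order:
(build, compaction): build overlapped-by compaction ✓
(build, standup): build overlapped-by standup ✓
(compaction, standup): compaction overlapped-by standup ✓
(deploy, build): deploy overlapped-by build ✓
(deploy, triage): deploy overlapped-by triage ✓
(interview, compaction): interview overlapped-by compaction ✓
(triage, qa_pass): triage overlapped-by qa_pass ✓
(triage, standup): triage overlapped-by standup ✓
Count: 8.

8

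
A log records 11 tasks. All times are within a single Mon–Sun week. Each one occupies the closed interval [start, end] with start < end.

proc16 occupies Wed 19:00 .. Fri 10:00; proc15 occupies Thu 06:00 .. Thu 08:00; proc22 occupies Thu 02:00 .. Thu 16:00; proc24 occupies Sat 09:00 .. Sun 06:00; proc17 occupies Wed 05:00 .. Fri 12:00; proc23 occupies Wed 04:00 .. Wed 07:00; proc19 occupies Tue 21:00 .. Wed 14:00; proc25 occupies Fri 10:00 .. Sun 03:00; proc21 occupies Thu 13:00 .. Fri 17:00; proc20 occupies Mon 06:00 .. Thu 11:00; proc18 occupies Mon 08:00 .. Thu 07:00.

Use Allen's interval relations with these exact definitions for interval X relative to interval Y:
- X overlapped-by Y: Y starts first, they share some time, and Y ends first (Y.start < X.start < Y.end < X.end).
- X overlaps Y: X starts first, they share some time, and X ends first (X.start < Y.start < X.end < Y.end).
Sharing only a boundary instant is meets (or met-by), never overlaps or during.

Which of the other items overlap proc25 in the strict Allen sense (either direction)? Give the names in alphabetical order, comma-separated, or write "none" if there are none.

Target proc25 = [Fri 10:00, Sun 03:00].
proc15 [Thu 06:00, Thu 08:00] → before → no.
proc16 [Wed 19:00, Fri 10:00] → meets → no.
proc17 [Wed 05:00, Fri 12:00] → overlaps → yes.
proc18 [Mon 08:00, Thu 07:00] → before → no.
proc19 [Tue 21:00, Wed 14:00] → before → no.
proc20 [Mon 06:00, Thu 11:00] → before → no.
proc21 [Thu 13:00, Fri 17:00] → overlaps → yes.
proc22 [Thu 02:00, Thu 16:00] → before → no.
proc23 [Wed 04:00, Wed 07:00] → before → no.
proc24 [Sat 09:00, Sun 06:00] → overlapped-by → yes.
Result: proc17, proc21, proc24.

proc17, proc21, proc24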